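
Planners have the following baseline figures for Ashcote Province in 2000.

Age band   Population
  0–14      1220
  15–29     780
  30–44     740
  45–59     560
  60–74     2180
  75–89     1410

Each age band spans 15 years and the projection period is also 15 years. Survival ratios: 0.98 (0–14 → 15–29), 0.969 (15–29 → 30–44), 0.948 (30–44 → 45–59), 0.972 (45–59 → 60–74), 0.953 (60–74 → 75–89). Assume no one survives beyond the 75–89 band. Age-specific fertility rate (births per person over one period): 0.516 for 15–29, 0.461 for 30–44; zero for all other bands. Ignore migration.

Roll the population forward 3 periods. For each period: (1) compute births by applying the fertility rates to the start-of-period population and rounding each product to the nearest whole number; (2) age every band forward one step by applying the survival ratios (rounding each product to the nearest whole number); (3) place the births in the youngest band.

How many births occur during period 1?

Period 1:
Births: 780 * 0.516 = 402, 740 * 0.461 = 341 ⇒ total 743
15–29: 1220 * 0.98 = 1196
30–44: 780 * 0.969 = 756
45–59: 740 * 0.948 = 702
60–74: 560 * 0.972 = 544
75–89: 2180 * 0.953 = 2078
→ [743, 1196, 756, 702, 544, 2078]

743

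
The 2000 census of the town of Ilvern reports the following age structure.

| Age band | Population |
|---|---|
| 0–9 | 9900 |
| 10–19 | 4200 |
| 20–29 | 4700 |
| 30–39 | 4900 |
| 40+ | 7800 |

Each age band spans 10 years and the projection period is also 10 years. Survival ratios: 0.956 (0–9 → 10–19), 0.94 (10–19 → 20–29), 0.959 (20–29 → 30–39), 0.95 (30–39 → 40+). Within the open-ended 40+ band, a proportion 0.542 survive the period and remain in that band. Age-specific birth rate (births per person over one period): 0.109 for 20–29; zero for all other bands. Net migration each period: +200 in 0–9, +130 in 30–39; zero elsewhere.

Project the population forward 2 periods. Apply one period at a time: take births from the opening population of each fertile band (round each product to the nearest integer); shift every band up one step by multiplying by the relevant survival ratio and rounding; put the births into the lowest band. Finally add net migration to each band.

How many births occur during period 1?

Period 1.
Births: 4700 * 0.109 = 512
10–19: 9900 * 0.956 = 9464
20–29: 4200 * 0.94 = 3948
30–39: 4700 * 0.959 = 4507
40+: 4900 * 0.95 + 7800 * 0.542 = 4655 + 4228 = 8883
Net migration: 0–9 + 200 → 712; 30–39 + 130 → 4637
Giving 712 / 9464 / 3948 / 4637 / 8883.

512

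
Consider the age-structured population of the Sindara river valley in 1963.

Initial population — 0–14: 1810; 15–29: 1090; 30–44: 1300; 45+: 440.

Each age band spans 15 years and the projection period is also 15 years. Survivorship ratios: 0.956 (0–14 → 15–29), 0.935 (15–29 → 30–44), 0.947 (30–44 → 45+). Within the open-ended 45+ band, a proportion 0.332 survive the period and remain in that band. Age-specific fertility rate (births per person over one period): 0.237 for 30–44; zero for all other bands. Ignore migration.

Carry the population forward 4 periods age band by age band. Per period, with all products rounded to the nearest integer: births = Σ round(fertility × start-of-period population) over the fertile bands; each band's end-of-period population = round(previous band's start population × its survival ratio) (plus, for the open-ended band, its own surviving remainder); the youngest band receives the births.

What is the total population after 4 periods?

Period 1:
Births: 1300 * 0.237 = 308
15–29: 1810 * 0.956 = 1730
30–44: 1090 * 0.935 = 1019
45+: 1300 * 0.947 + 440 * 0.332 = 1231 + 146 = 1377
End of period: [308, 1730, 1019, 1377]
Period 2:
Births: 1019 * 0.237 = 242
15–29: 308 * 0.956 = 294
30–44: 1730 * 0.935 = 1618
45+: 1019 * 0.947 + 1377 * 0.332 = 965 + 457 = 1422
End of period: [242, 294, 1618, 1422]
Period 3:
Births: 1618 * 0.237 = 383
15–29: 242 * 0.956 = 231
30–44: 294 * 0.935 = 275
45+: 1618 * 0.947 + 1422 * 0.332 = 1532 + 472 = 2004
End of period: [383, 231, 275, 2004]
Period 4:
Births: 275 * 0.237 = 65
15–29: 383 * 0.956 = 366
30–44: 231 * 0.935 = 216
45+: 275 * 0.947 + 2004 * 0.332 = 260 + 665 = 925
End of period: [65, 366, 216, 925]
Total after period 4: 65 + 366 + 216 + 925 = 1572

1572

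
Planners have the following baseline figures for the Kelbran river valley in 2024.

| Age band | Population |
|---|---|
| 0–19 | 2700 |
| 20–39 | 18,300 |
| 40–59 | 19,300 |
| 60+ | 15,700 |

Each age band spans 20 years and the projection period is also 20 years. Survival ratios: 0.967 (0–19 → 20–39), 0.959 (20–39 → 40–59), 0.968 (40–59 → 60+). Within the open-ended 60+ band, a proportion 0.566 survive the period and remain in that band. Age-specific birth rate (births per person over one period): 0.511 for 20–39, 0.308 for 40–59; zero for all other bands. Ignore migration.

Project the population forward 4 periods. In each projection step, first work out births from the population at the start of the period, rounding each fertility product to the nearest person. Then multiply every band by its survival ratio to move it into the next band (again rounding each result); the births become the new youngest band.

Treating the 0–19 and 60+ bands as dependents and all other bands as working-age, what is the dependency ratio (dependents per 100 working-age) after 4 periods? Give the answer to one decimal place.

Numbering the bands 1..4 from youngest to oldest:
Period 1.
Births: 18300 × 0.511 = 9351  |  19300 × 0.308 = 5944 — total 15295
Band 2: 2700 × 0.967 = 2611
Band 3: 18300 × 0.959 = 17550
Band 4: 19300 × 0.968 + 15700 × 0.566 = 18682 + 8886 = 27568
→ [15295, 2611, 17550, 27568]
Period 2.
Births: 2611 × 0.511 = 1334  |  17550 × 0.308 = 5405 — total 6739
Band 2: 15295 × 0.967 = 14790
Band 3: 2611 × 0.959 = 2504
Band 4: 17550 × 0.968 + 27568 × 0.566 = 16988 + 15603 = 32591
→ [6739, 14790, 2504, 32591]
Period 3.
Births: 14790 × 0.511 = 7558  |  2504 × 0.308 = 771 — total 8329
Band 2: 6739 × 0.967 = 6517
Band 3: 14790 × 0.959 = 14184
Band 4: 2504 × 0.968 + 32591 × 0.566 = 2424 + 18447 = 20871
→ [8329, 6517, 14184, 20871]
Period 4.
Births: 6517 × 0.511 = 3330  |  14184 × 0.308 = 4369 — total 7699
Band 2: 8329 × 0.967 = 8054
Band 3: 6517 × 0.959 = 6250
Band 4: 14184 × 0.968 + 20871 × 0.566 = 13730 + 11813 = 25543
→ [7699, 8054, 6250, 25543]
Dependents (band 0–19 + band 60+) = 7699 + 25543 = 33242; working-age = 14304; ratio = 33242/14304 × 100 = 232.4

232.4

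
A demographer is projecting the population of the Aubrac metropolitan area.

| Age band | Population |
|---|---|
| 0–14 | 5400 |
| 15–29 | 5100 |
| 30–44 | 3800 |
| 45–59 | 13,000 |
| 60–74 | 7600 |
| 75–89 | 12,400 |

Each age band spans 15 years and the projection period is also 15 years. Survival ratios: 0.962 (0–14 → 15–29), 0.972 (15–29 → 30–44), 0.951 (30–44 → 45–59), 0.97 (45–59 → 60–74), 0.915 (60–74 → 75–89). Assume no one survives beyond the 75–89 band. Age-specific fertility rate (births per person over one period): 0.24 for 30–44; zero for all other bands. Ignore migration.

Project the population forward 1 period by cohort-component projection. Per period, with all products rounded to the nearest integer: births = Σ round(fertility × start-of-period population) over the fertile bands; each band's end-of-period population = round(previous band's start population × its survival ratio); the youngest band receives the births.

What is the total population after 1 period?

— Period 1 —
Births: 3800 * 0.24 = 912
15–29: 5400 * 0.962 = 5195
30–44: 5100 * 0.972 = 4957
45–59: 3800 * 0.951 = 3614
60–74: 13000 * 0.97 = 12610
75–89: 7600 * 0.915 = 6954
→ [912, 5195, 4957, 3614, 12610, 6954]
Total after period 1: 912 + 5195 + 4957 + 3614 + 12610 + 6954 = 34242

34242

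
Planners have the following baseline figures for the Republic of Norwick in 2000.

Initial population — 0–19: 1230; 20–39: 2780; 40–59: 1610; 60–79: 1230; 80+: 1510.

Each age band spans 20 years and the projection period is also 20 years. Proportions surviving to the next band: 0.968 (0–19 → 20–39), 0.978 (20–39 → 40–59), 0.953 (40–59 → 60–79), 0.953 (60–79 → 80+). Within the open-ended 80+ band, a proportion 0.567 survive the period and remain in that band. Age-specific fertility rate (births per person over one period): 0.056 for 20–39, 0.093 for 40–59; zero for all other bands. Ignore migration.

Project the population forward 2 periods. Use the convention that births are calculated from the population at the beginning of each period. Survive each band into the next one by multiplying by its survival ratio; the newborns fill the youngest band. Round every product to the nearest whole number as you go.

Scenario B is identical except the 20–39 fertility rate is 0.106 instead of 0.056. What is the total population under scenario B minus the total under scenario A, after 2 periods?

194

Call the groups 1 to 5, youngest first.
Period 1.
Births: 2780 × 0.056 = 156  |  1610 × 0.093 = 150 → total 306
Group 2: 1230 × 0.968 = 1191
Group 3: 2780 × 0.978 = 2719
Group 4: 1610 × 0.953 = 1534
Group 5: 1230 × 0.953 + 1510 × 0.567 = 1172 + 856 = 2028
Population now: 0–19=306, 20–39=1191, 40–59=2719, 60–79=1534, 80+=2028
Period 2.
Births: 1191 × 0.056 = 67  |  2719 × 0.093 = 253 → total 320
Group 2: 306 × 0.968 = 296
Group 3: 1191 × 0.978 = 1165
Group 4: 2719 × 0.953 = 2591
Group 5: 1534 × 0.953 + 2028 × 0.567 = 1462 + 1150 = 2612
Population now: 0–19=320, 20–39=296, 40–59=1165, 60–79=2591, 80+=2612
Scenario A total after 2 periods: 6984
Scenario B projection —
Period 1.
Births: 2780 × 0.106 = 295  |  1610 × 0.093 = 150 → total 445
Group 2: 1230 × 0.968 = 1191
Group 3: 2780 × 0.978 = 2719
Group 4: 1610 × 0.953 = 1534
Group 5: 1230 × 0.953 + 1510 × 0.567 = 1172 + 856 = 2028
Population now: 0–19=445, 20–39=1191, 40–59=2719, 60–79=1534, 80+=2028
Period 2.
Births: 1191 × 0.106 = 126  |  2719 × 0.093 = 253 → total 379
Group 2: 445 × 0.968 = 431
Group 3: 1191 × 0.978 = 1165
Group 4: 2719 × 0.953 = 2591
Group 5: 1534 × 0.953 + 2028 × 0.567 = 1462 + 1150 = 2612
Population now: 0–19=379, 20–39=431, 40–59=1165, 60–79=2591, 80+=2612
Scenario B total after 2 periods: 7178
Difference B − A = 7178 − 6984 = 194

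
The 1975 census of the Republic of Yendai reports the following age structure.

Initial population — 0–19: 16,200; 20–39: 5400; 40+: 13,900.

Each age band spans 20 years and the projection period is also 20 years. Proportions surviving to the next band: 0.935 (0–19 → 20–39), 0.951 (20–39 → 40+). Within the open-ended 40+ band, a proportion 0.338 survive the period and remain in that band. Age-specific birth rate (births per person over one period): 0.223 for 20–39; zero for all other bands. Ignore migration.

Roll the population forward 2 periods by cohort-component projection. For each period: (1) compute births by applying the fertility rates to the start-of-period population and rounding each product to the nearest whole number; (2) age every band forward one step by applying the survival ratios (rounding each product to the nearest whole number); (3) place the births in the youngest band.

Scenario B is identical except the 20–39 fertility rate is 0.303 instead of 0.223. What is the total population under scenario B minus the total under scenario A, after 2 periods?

1616

— Period 1 —
Births: 5400 × 0.223 = 1204
20–39: 16200 × 0.935 = 15147
40+: 5400 × 0.951 + 13900 × 0.338 = 5135 + 4698 = 9833
End of period: [1204, 15147, 9833]
— Period 2 —
Births: 15147 × 0.223 = 3378
20–39: 1204 × 0.935 = 1126
40+: 15147 × 0.951 + 9833 × 0.338 = 14405 + 3324 = 17729
End of period: [3378, 1126, 17729]
Scenario A total after 2 periods: 22233
Scenario B projection —
— Period 1 —
Births: 5400 × 0.303 = 1636
20–39: 16200 × 0.935 = 15147
40+: 5400 × 0.951 + 13900 × 0.338 = 5135 + 4698 = 9833
End of period: [1636, 15147, 9833]
— Period 2 —
Births: 15147 × 0.303 = 4590
20–39: 1636 × 0.935 = 1530
40+: 15147 × 0.951 + 9833 × 0.338 = 14405 + 3324 = 17729
End of period: [4590, 1530, 17729]
Scenario B total after 2 periods: 23849
Difference B − A = 23849 − 22233 = 1616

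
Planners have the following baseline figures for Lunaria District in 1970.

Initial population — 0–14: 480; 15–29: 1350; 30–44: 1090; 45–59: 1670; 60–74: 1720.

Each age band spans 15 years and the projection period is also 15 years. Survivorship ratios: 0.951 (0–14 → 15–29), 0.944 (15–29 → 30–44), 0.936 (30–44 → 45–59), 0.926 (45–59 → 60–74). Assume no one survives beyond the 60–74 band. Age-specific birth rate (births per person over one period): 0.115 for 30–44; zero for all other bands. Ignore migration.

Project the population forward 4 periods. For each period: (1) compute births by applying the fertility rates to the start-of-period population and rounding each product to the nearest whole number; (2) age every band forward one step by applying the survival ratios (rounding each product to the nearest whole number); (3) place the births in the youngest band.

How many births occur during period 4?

13

— Period 1 —
Births: 1090 × 0.115 = 125
15–29: 480 × 0.951 = 456
30–44: 1350 × 0.944 = 1274
45–59: 1090 × 0.936 = 1020
60–74: 1670 × 0.926 = 1546
Giving 125 / 456 / 1274 / 1020 / 1546.
— Period 2 —
Births: 1274 × 0.115 = 147
15–29: 125 × 0.951 = 119
30–44: 456 × 0.944 = 430
45–59: 1274 × 0.936 = 1192
60–74: 1020 × 0.926 = 945
Giving 147 / 119 / 430 / 1192 / 945.
— Period 3 —
Births: 430 × 0.115 = 49
15–29: 147 × 0.951 = 140
30–44: 119 × 0.944 = 112
45–59: 430 × 0.936 = 402
60–74: 1192 × 0.926 = 1104
Giving 49 / 140 / 112 / 402 / 1104.
— Period 4 —
Births: 112 × 0.115 = 13
15–29: 49 × 0.951 = 47
30–44: 140 × 0.944 = 132
45–59: 112 × 0.936 = 105
60–74: 402 × 0.926 = 372
Giving 13 / 47 / 132 / 105 / 372.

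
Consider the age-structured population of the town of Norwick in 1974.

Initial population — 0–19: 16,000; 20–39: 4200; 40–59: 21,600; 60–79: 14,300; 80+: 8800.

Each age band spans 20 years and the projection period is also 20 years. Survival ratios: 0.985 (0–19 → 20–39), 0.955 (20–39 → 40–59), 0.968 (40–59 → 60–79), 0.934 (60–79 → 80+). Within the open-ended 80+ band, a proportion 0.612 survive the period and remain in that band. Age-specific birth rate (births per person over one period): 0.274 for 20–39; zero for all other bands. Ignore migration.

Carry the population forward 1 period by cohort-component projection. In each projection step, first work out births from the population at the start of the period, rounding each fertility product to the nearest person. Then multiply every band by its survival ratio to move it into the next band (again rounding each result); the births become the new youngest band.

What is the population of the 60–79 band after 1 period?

20909

(Bands numbered youngest = 1 to oldest = 5.)
After projecting period 1:
Births: 4200 × 0.274 = 1151
Band 2: 16000 × 0.985 = 15760
Band 3: 4200 × 0.955 = 4011
Band 4: 21600 × 0.968 = 20909
Band 5: 14300 × 0.934 + 8800 × 0.612 = 13356 + 5386 = 18742
End of period: [1151, 15760, 4011, 20909, 18742]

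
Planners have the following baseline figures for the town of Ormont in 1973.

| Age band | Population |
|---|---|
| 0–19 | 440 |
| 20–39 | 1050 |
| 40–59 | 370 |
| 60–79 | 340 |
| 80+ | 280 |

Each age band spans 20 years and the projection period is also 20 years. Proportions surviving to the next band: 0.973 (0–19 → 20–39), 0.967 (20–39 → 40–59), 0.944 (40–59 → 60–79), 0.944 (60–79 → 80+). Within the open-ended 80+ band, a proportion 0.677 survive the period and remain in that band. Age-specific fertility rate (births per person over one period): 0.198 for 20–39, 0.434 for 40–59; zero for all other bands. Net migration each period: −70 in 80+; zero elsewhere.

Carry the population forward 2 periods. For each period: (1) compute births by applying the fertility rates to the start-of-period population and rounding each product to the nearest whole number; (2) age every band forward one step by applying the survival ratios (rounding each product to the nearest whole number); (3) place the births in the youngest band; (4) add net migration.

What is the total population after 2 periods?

2815

(Groups numbered youngest = 1 to oldest = 5.)
Period 1.
Births: 1050 × 0.198 = 208 ; 370 × 0.434 = 161 ⇒ total 369
Group 2: 440 × 0.973 = 428
Group 3: 1050 × 0.967 = 1015
Group 4: 370 × 0.944 = 349
Group 5: 340 × 0.944 + 280 × 0.677 = 321 + 190 = 511
Net migration: Group 5 − 70 → 441
End of period: [369, 428, 1015, 349, 441]
Period 2.
Births: 428 × 0.198 = 85 ; 1015 × 0.434 = 441 ⇒ total 526
Group 2: 369 × 0.973 = 359
Group 3: 428 × 0.967 = 414
Group 4: 1015 × 0.944 = 958
Group 5: 349 × 0.944 + 441 × 0.677 = 329 + 299 = 628
Net migration: Group 5 − 70 → 558
End of period: [526, 359, 414, 958, 558]
Total after period 2: 526 + 359 + 414 + 958 + 558 = 2815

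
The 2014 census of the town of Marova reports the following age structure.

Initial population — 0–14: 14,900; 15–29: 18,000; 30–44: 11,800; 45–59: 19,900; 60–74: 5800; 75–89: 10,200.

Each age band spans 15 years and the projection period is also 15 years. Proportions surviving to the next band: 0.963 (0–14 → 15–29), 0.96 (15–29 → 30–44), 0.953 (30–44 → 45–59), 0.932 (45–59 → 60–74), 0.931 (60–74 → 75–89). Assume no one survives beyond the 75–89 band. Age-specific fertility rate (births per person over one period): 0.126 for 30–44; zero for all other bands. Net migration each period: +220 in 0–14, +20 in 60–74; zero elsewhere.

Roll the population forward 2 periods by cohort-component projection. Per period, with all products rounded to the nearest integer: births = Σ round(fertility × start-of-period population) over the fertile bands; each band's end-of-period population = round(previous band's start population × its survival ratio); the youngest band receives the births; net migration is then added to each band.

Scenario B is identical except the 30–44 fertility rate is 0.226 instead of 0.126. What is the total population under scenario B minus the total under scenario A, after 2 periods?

2864

After projecting period 1:
Births: 11800 × 0.126 = 1487
15–29: 14900 × 0.963 = 14349
30–44: 18000 × 0.96 = 17280
45–59: 11800 × 0.953 = 11245
60–74: 19900 × 0.932 = 18547
75–89: 5800 × 0.931 = 5400
Net migration: 0–14 + 220 → 1707; 60–74 + 20 → 18567
Population now: 0–14=1707, 15–29=14349, 30–44=17280, 45–59=11245, 60–74=18567, 75–89=5400
After projecting period 2:
Births: 17280 × 0.126 = 2177
15–29: 1707 × 0.963 = 1644
30–44: 14349 × 0.96 = 13775
45–59: 17280 × 0.953 = 16468
60–74: 11245 × 0.932 = 10480
75–89: 18567 × 0.931 = 17286
Net migration: 0–14 + 220 → 2397; 60–74 + 20 → 10500
Population now: 0–14=2397, 15–29=1644, 30–44=13775, 45–59=16468, 60–74=10500, 75–89=17286
Scenario A total after 2 periods: 62070
Scenario B projection —
After projecting period 1:
Births: 11800 × 0.226 = 2667
15–29: 14900 × 0.963 = 14349
30–44: 18000 × 0.96 = 17280
45–59: 11800 × 0.953 = 11245
60–74: 19900 × 0.932 = 18547
75–89: 5800 × 0.931 = 5400
Net migration: 0–14 + 220 → 2887; 60–74 + 20 → 18567
Population now: 0–14=2887, 15–29=14349, 30–44=17280, 45–59=11245, 60–74=18567, 75–89=5400
After projecting period 2:
Births: 17280 × 0.226 = 3905
15–29: 2887 × 0.963 = 2780
30–44: 14349 × 0.96 = 13775
45–59: 17280 × 0.953 = 16468
60–74: 11245 × 0.932 = 10480
75–89: 18567 × 0.931 = 17286
Net migration: 0–14 + 220 → 4125; 60–74 + 20 → 10500
Population now: 0–14=4125, 15–29=2780, 30–44=13775, 45–59=16468, 60–74=10500, 75–89=17286
Scenario B total after 2 periods: 64934
Difference B − A = 64934 − 62070 = 2864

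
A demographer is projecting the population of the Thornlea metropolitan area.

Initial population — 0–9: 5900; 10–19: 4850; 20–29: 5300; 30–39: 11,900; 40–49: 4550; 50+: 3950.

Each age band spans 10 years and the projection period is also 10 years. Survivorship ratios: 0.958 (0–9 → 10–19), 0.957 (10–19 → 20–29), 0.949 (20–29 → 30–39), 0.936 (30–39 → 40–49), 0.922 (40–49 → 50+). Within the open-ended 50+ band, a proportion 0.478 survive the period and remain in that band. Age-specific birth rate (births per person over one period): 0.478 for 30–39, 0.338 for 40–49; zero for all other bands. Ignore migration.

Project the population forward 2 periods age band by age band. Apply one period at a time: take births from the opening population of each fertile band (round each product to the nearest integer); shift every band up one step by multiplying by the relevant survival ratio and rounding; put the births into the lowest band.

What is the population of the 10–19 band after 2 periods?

Period 1:
Births: 11900 * 0.478 = 5688, 4550 * 0.338 = 1538 → 7226
10–19: 5900 * 0.958 = 5652
20–29: 4850 * 0.957 = 4641
30–39: 5300 * 0.949 = 5030
40–49: 11900 * 0.936 = 11138
50+: 4550 * 0.922 + 3950 * 0.478 = 4195 + 1888 = 6083
Population now: 0–9=7226, 10–19=5652, 20–29=4641, 30–39=5030, 40–49=11138, 50+=6083
Period 2:
Births: 5030 * 0.478 = 2404, 11138 * 0.338 = 3765 → 6169
10–19: 7226 * 0.958 = 6923
20–29: 5652 * 0.957 = 5409
30–39: 4641 * 0.949 = 4404
40–49: 5030 * 0.936 = 4708
50+: 11138 * 0.922 + 6083 * 0.478 = 10269 + 2908 = 13177
Population now: 0–9=6169, 10–19=6923, 20–29=5409, 30–39=4404, 40–49=4708, 50+=13177

6923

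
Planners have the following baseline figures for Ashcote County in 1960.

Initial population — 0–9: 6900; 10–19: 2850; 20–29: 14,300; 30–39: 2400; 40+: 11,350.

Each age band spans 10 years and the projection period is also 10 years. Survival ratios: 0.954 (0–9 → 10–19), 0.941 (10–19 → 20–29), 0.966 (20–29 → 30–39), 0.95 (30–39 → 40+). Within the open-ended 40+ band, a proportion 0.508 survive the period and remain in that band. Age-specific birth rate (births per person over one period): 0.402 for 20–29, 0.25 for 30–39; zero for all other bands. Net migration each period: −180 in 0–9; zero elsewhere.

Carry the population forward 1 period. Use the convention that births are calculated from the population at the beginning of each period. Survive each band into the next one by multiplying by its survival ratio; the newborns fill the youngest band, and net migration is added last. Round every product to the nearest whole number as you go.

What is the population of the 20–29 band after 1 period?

2682

After projecting period 1:
Births: 14300 × 0.402 = 5749, 2400 × 0.25 = 600 ⇒ total 6349
10–19: 6900 × 0.954 = 6583
20–29: 2850 × 0.941 = 2682
30–39: 14300 × 0.966 = 13814
40+: 2400 × 0.95 + 11350 × 0.508 = 2280 + 5766 = 8046
Net migration: 0–9 − 180 → 6169
Giving 6169 / 6583 / 2682 / 13814 / 8046.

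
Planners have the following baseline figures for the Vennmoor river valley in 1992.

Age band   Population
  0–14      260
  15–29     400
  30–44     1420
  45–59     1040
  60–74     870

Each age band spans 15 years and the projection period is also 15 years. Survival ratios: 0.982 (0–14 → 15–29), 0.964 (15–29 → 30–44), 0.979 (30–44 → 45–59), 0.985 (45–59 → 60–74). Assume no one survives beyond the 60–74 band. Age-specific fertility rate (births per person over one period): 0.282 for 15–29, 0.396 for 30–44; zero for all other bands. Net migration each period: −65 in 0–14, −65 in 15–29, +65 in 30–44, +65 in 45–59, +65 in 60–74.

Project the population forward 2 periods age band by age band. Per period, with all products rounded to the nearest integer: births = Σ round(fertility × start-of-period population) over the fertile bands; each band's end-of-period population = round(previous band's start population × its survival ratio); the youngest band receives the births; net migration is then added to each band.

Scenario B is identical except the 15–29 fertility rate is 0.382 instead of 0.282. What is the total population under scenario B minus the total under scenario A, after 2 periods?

[period 1]
Births: 400 × 0.282 = 113  |  1420 × 0.396 = 562 — total 675
15–29: 260 × 0.982 = 255
30–44: 400 × 0.964 = 386
45–59: 1420 × 0.979 = 1390
60–74: 1040 × 0.985 = 1024
Net migration: 0–14 − 65 → 610; 15–29 − 65 → 190; 30–44 + 65 → 451; 45–59 + 65 → 1455; 60–74 + 65 → 1089
Population now: 0–14=610, 15–29=190, 30–44=451, 45–59=1455, 60–74=1089
[period 2]
Births: 190 × 0.282 = 54  |  451 × 0.396 = 179 — total 233
15–29: 610 × 0.982 = 599
30–44: 190 × 0.964 = 183
45–59: 451 × 0.979 = 442
60–74: 1455 × 0.985 = 1433
Net migration: 0–14 − 65 → 168; 15–29 − 65 → 534; 30–44 + 65 → 248; 45–59 + 65 → 507; 60–74 + 65 → 1498
Population now: 0–14=168, 15–29=534, 30–44=248, 45–59=507, 60–74=1498
Scenario A total after 2 periods: 2955
Scenario B projection —
[period 1]
Births: 400 × 0.382 = 153  |  1420 × 0.396 = 562 — total 715
15–29: 260 × 0.982 = 255
30–44: 400 × 0.964 = 386
45–59: 1420 × 0.979 = 1390
60–74: 1040 × 0.985 = 1024
Net migration: 0–14 − 65 → 650; 15–29 − 65 → 190; 30–44 + 65 → 451; 45–59 + 65 → 1455; 60–74 + 65 → 1089
Population now: 0–14=650, 15–29=190, 30–44=451, 45–59=1455, 60–74=1089
[period 2]
Births: 190 × 0.382 = 73  |  451 × 0.396 = 179 — total 252
15–29: 650 × 0.982 = 638
30–44: 190 × 0.964 = 183
45–59: 451 × 0.979 = 442
60–74: 1455 × 0.985 = 1433
Net migration: 0–14 − 65 → 187; 15–29 − 65 → 573; 30–44 + 65 → 248; 45–59 + 65 → 507; 60–74 + 65 → 1498
Population now: 0–14=187, 15–29=573, 30–44=248, 45–59=507, 60–74=1498
Scenario B total after 2 periods: 3013
Difference B − A = 3013 − 2955 = 58

58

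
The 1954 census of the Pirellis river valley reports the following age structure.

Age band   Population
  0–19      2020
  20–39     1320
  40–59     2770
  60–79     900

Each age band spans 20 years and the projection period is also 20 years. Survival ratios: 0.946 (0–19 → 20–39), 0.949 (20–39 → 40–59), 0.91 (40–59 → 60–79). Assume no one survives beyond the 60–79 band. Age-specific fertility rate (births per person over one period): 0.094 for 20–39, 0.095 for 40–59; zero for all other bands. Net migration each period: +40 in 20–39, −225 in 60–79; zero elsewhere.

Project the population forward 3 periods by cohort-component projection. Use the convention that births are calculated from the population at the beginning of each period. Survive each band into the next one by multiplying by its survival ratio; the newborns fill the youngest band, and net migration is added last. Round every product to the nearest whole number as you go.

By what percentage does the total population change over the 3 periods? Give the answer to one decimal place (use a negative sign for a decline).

-66.0

After projecting period 1:
Births: 1320 * 0.094 = 124  |  2770 * 0.095 = 263 ⇒ total 387
20–39: 2020 * 0.946 = 1911
40–59: 1320 * 0.949 = 1253
60–79: 2770 * 0.91 = 2521
Net migration: 20–39 + 40 → 1951; 60–79 − 225 → 2296
Population now: 0–19=387, 20–39=1951, 40–59=1253, 60–79=2296
After projecting period 2:
Births: 1951 * 0.094 = 183  |  1253 * 0.095 = 119 ⇒ total 302
20–39: 387 * 0.946 = 366
40–59: 1951 * 0.949 = 1851
60–79: 1253 * 0.91 = 1140
Net migration: 20–39 + 40 → 406; 60–79 − 225 → 915
Population now: 0–19=302, 20–39=406, 40–59=1851, 60–79=915
After projecting period 3:
Births: 406 * 0.094 = 38  |  1851 * 0.095 = 176 ⇒ total 214
20–39: 302 * 0.946 = 286
40–59: 406 * 0.949 = 385
60–79: 1851 * 0.91 = 1684
Net migration: 20–39 + 40 → 326; 60–79 − 225 → 1459
Population now: 0–19=214, 20–39=326, 40–59=385, 60–79=1459
Total: 7010 → 2384; change = -4626; percentage change = -66.0%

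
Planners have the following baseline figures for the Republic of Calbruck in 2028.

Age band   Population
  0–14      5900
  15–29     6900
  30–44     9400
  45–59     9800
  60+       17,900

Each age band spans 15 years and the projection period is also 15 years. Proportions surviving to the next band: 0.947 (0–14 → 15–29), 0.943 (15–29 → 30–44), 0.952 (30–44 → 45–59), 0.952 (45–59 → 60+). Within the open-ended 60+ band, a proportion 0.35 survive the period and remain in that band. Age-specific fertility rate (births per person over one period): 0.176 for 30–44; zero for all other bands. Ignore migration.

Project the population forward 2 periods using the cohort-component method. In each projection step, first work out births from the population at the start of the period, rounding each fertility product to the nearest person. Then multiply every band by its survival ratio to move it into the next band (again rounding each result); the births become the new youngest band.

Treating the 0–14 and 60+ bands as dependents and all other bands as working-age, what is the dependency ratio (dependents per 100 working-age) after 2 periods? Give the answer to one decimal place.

Let group 1 be 0–14 through group 5 = 60+.
Period 1.
Births: 9400 × 0.176 = 1654
Group 2: 5900 × 0.947 = 5587
Group 3: 6900 × 0.943 = 6507
Group 4: 9400 × 0.952 = 8949
Group 5: 9800 × 0.952 + 17900 × 0.35 = 9330 + 6265 = 15595
End of period: [1654, 5587, 6507, 8949, 15595]
Period 2.
Births: 6507 × 0.176 = 1145
Group 2: 1654 × 0.947 = 1566
Group 3: 5587 × 0.943 = 5269
Group 4: 6507 × 0.952 = 6195
Group 5: 8949 × 0.952 + 15595 × 0.35 = 8519 + 5458 = 13977
End of period: [1145, 1566, 5269, 6195, 13977]
Dependents (band 0–14 + band 60+) = 1145 + 13977 = 15122; working-age = 13030; ratio = 15122/13030 × 100 = 116.1

116.1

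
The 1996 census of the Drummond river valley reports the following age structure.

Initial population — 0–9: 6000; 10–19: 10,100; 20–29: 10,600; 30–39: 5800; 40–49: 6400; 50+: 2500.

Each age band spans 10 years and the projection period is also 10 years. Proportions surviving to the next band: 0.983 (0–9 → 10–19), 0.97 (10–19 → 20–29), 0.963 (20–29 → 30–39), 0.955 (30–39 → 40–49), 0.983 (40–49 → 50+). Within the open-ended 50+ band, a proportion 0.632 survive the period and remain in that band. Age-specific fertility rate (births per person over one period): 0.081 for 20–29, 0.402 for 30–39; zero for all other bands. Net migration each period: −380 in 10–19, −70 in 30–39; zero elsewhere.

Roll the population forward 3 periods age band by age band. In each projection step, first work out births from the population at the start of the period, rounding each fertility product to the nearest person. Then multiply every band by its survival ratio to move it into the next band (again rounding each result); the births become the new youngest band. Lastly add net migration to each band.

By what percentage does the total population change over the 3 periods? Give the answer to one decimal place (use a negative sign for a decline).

[period 1]
Births: 10600 * 0.081 = 859  |  5800 * 0.402 = 2332 → 3191
10–19: 6000 * 0.983 = 5898
20–29: 10100 * 0.97 = 9797
30–39: 10600 * 0.963 = 10208
40–49: 5800 * 0.955 = 5539
50+: 6400 * 0.983 + 2500 * 0.632 = 6291 + 1580 = 7871
Net migration: 10–19 − 380 → 5518; 30–39 − 70 → 10138
Giving 3191 / 5518 / 9797 / 10138 / 5539 / 7871.
[period 2]
Births: 9797 * 0.081 = 794  |  10138 * 0.402 = 4075 → 4869
10–19: 3191 * 0.983 = 3137
20–29: 5518 * 0.97 = 5352
30–39: 9797 * 0.963 = 9435
40–49: 10138 * 0.955 = 9682
50+: 5539 * 0.983 + 7871 * 0.632 = 5445 + 4974 = 10419
Net migration: 10–19 − 380 → 2757; 30–39 − 70 → 9365
Giving 4869 / 2757 / 5352 / 9365 / 9682 / 10419.
[period 3]
Births: 5352 * 0.081 = 434  |  9365 * 0.402 = 3765 → 4199
10–19: 4869 * 0.983 = 4786
20–29: 2757 * 0.97 = 2674
30–39: 5352 * 0.963 = 5154
40–49: 9365 * 0.955 = 8944
50+: 9682 * 0.983 + 10419 * 0.632 = 9517 + 6585 = 16102
Net migration: 10–19 − 380 → 4406; 30–39 − 70 → 5084
Giving 4199 / 4406 / 2674 / 5084 / 8944 / 16102.
Total: 41400 → 41409; change = 9; percentage change = 0.0%

0.0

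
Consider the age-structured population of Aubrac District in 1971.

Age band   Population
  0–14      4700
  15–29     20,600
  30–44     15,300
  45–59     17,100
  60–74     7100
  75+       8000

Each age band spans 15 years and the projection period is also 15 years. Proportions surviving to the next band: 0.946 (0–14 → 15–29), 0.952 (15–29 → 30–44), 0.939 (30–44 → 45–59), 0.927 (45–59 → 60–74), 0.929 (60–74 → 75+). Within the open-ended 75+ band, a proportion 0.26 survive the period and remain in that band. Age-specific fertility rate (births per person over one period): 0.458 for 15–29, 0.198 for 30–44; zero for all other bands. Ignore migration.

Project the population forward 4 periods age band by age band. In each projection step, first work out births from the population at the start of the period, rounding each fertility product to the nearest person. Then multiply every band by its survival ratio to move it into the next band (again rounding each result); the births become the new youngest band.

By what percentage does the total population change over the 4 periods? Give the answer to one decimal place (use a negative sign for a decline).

-30.7

Call the bands 1 to 6, youngest first.
Period 1:
Births: 20600 × 0.458 = 9435  |  15300 × 0.198 = 3029 ⇒ total 12464
Band 2: 4700 × 0.946 = 4446
Band 3: 20600 × 0.952 = 19611
Band 4: 15300 × 0.939 = 14367
Band 5: 17100 × 0.927 = 15852
Band 6: 7100 × 0.929 + 8000 × 0.26 = 6596 + 2080 = 8676
Giving 12464 / 4446 / 19611 / 14367 / 15852 / 8676.
Period 2:
Births: 4446 × 0.458 = 2036  |  19611 × 0.198 = 3883 ⇒ total 5919
Band 2: 12464 × 0.946 = 11791
Band 3: 4446 × 0.952 = 4233
Band 4: 19611 × 0.939 = 18415
Band 5: 14367 × 0.927 = 13318
Band 6: 15852 × 0.929 + 8676 × 0.26 = 14727 + 2256 = 16983
Giving 5919 / 11791 / 4233 / 18415 / 13318 / 16983.
Period 3:
Births: 11791 × 0.458 = 5400  |  4233 × 0.198 = 838 ⇒ total 6238
Band 2: 5919 × 0.946 = 5599
Band 3: 11791 × 0.952 = 11225
Band 4: 4233 × 0.939 = 3975
Band 5: 18415 × 0.927 = 17071
Band 6: 13318 × 0.929 + 16983 × 0.26 = 12372 + 4416 = 16788
Giving 6238 / 5599 / 11225 / 3975 / 17071 / 16788.
Period 4:
Births: 5599 × 0.458 = 2564  |  11225 × 0.198 = 2223 ⇒ total 4787
Band 2: 6238 × 0.946 = 5901
Band 3: 5599 × 0.952 = 5330
Band 4: 11225 × 0.939 = 10540
Band 5: 3975 × 0.927 = 3685
Band 6: 17071 × 0.929 + 16788 × 0.26 = 15859 + 4365 = 20224
Giving 4787 / 5901 / 5330 / 10540 / 3685 / 20224.
Total: 72800 → 50467; change = -22333; percentage change = -30.7%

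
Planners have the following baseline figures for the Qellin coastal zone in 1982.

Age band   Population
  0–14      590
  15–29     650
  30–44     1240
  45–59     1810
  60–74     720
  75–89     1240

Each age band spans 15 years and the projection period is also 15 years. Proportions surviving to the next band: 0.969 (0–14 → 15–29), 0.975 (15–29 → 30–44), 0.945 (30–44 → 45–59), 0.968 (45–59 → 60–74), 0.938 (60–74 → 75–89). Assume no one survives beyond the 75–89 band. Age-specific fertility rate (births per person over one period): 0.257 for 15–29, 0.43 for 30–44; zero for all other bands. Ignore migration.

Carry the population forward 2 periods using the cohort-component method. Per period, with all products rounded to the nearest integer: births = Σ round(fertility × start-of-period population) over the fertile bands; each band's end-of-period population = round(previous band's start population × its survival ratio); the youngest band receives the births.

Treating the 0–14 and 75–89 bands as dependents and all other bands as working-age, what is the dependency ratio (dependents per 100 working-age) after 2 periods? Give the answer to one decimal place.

Numbering the bands 1..6 from youngest to oldest:
— Period 1 —
Births: 650 * 0.257 = 167, 1240 * 0.43 = 533 → 700
Band 2: 590 * 0.969 = 572
Band 3: 650 * 0.975 = 634
Band 4: 1240 * 0.945 = 1172
Band 5: 1810 * 0.968 = 1752
Band 6: 720 * 0.938 = 675
End of period: [700, 572, 634, 1172, 1752, 675]
— Period 2 —
Births: 572 * 0.257 = 147, 634 * 0.43 = 273 → 420
Band 2: 700 * 0.969 = 678
Band 3: 572 * 0.975 = 558
Band 4: 634 * 0.945 = 599
Band 5: 1172 * 0.968 = 1134
Band 6: 1752 * 0.938 = 1643
End of period: [420, 678, 558, 599, 1134, 1643]
Dependents (band 0–14 + band 75–89) = 420 + 1643 = 2063; working-age = 2969; ratio = 2063/2969 × 100 = 69.5

69.5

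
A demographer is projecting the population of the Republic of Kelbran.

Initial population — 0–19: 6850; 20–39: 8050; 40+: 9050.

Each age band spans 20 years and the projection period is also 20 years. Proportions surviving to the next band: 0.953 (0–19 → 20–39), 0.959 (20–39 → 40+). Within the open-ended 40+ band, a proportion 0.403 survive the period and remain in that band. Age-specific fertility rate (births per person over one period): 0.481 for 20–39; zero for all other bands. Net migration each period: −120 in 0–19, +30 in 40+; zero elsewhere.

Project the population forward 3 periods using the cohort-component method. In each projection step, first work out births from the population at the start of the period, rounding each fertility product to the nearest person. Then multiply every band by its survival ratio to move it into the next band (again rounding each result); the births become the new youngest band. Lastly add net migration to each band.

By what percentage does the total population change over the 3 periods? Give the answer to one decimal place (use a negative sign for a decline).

-48.5

Period 1:
Births: 8050 × 0.481 = 3872
20–39: 6850 × 0.953 = 6528
40+: 8050 × 0.959 + 9050 × 0.403 = 7720 + 3647 = 11367
Net migration: 0–19 − 120 → 3752; 40+ + 30 → 11397
End of period: [3752, 6528, 11397]
Period 2:
Births: 6528 × 0.481 = 3140
20–39: 3752 × 0.953 = 3576
40+: 6528 × 0.959 + 11397 × 0.403 = 6260 + 4593 = 10853
Net migration: 0–19 − 120 → 3020; 40+ + 30 → 10883
End of period: [3020, 3576, 10883]
Period 3:
Births: 3576 × 0.481 = 1720
20–39: 3020 × 0.953 = 2878
40+: 3576 × 0.959 + 10883 × 0.403 = 3429 + 4386 = 7815
Net migration: 0–19 − 120 → 1600; 40+ + 30 → 7845
End of period: [1600, 2878, 7845]
Total: 23950 → 12323; change = -11627; percentage change = -48.5%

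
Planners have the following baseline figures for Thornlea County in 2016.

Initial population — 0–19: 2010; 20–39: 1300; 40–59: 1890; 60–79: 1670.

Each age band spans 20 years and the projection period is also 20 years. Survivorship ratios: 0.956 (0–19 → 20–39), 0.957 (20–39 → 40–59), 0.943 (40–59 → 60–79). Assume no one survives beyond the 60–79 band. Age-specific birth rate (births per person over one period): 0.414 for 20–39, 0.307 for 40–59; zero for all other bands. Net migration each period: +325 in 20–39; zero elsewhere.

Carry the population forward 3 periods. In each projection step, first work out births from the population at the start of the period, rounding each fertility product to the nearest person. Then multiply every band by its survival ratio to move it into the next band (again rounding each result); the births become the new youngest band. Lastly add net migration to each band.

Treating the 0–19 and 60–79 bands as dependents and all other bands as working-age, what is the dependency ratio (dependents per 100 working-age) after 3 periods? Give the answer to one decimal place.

112.0

Let group 1 be 0–19 through group 4 = 60–79.
[period 1]
Births: 1300 * 0.414 = 538 ; 1890 * 0.307 = 580 → total 1118
Group 2: 2010 * 0.956 = 1922
Group 3: 1300 * 0.957 = 1244
Group 4: 1890 * 0.943 = 1782
Net migration: Group 2 + 325 → 2247
Population now: 0–19=1118, 20–39=2247, 40–59=1244, 60–79=1782
[period 2]
Births: 2247 * 0.414 = 930 ; 1244 * 0.307 = 382 → total 1312
Group 2: 1118 * 0.956 = 1069
Group 3: 2247 * 0.957 = 2150
Group 4: 1244 * 0.943 = 1173
Net migration: Group 2 + 325 → 1394
Population now: 0–19=1312, 20–39=1394, 40–59=2150, 60–79=1173
[period 3]
Births: 1394 * 0.414 = 577 ; 2150 * 0.307 = 660 → total 1237
Group 2: 1312 * 0.956 = 1254
Group 3: 1394 * 0.957 = 1334
Group 4: 2150 * 0.943 = 2027
Net migration: Group 2 + 325 → 1579
Population now: 0–19=1237, 20–39=1579, 40–59=1334, 60–79=2027
Dependents (band 0–19 + band 60–79) = 1237 + 2027 = 3264; working-age = 2913; ratio = 3264/2913 × 100 = 112.0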